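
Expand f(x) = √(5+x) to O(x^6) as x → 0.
sqrt(5) + sqrt(5)*x/10 - sqrt(5)*x**2/200 + sqrt(5)*x**3/2000 - sqrt(5)*x**4/16000 + 7*sqrt(5)*x**5/800000 + O(x**6)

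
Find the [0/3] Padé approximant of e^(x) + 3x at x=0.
1/(-361*x**3/6 + 31*x**2/2 - 4*x + 1)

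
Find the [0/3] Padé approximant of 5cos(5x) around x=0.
5/(25*x**2/2 + 1)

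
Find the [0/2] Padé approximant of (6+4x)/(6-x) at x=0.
1/(5*x**2/9 - 5*x/6 + 1)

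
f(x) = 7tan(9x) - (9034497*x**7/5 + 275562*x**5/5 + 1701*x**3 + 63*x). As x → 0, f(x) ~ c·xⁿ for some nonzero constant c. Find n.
9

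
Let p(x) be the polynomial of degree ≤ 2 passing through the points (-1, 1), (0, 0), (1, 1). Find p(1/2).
1/4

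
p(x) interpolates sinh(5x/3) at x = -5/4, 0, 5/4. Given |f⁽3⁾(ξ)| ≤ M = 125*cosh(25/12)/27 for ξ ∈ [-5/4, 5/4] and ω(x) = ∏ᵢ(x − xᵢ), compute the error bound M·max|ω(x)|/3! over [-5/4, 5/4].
15625*sqrt(3)*cosh(25/12)/46656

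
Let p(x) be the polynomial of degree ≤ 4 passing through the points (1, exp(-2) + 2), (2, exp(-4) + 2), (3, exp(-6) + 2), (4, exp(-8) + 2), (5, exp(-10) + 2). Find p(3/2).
(-70*exp(4) - 5 + 28*exp(2) + 140*exp(6) + 35*exp(8) + 256*exp(10))*exp(-10)/128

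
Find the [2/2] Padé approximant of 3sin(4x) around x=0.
12*x/(8*x**2/3 + 1)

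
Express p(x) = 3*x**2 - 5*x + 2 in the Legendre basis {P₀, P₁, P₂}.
(3)P₀ + (-5)P₁ + (2)P₂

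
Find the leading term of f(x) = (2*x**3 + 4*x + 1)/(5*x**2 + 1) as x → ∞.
2*x/5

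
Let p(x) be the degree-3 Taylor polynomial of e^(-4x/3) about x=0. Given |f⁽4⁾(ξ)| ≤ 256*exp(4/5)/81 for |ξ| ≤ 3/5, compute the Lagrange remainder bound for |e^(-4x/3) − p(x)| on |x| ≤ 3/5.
32*exp(4/5)/1875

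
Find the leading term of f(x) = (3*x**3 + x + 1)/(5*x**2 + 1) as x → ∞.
3*x/5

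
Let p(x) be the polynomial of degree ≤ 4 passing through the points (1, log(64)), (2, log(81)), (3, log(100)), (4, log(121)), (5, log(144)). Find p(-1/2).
log(184467440737095516160000000000000000000000000000000000000000000000*11**(15/16)*2**(25/64)*3**(19/64)*5**(13/32)/144131868228680264311915617571207068008843326205168934565717750659)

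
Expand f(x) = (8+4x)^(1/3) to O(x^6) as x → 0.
2 + x/3 - x**2/18 + 5*x**3/324 - 5*x**4/972 + 11*x**5/5832 + O(x**6)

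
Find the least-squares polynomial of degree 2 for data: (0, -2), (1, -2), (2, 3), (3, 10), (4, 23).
-2 + (-9/5)x + (2)x²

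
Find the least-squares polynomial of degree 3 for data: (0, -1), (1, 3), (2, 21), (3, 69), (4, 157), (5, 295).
-16/21 + (-167/126)x + (50/21)x² + (35/18)x³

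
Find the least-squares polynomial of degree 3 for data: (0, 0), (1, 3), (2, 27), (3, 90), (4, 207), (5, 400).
-13/126 + (-767/756)x + (349/252)x² + (80/27)x³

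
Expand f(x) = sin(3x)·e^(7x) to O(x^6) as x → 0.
3*x + 21*x**2 + 69*x**3 + 140*x**4 + 1919*x**5/10 + O(x**6)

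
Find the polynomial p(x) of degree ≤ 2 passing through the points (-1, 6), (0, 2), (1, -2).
2 - 4*x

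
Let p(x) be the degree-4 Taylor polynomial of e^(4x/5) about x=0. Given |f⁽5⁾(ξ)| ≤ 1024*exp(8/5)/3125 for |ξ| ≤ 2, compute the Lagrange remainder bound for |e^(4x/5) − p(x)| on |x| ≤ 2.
4096*exp(8/5)/46875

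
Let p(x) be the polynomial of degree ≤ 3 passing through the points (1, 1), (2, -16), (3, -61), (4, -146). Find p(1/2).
11/4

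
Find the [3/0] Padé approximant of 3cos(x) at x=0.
3 - 3*x**2/2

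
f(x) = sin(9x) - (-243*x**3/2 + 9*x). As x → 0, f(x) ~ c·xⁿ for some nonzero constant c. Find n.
5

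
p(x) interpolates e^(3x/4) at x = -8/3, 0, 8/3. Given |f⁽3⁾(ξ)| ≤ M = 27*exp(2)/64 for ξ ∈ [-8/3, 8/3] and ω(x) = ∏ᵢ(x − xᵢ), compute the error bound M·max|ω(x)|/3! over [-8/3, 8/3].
8*sqrt(3)*exp(2)/27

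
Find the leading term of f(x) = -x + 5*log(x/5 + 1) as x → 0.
-x**2/10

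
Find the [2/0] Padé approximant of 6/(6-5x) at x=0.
25*x**2/36 + 5*x/6 + 1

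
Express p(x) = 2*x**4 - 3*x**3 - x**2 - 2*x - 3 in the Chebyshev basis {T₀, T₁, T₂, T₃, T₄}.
(-11/4)T₀ + (-17/4)T₁ + (1/2)T₂ + (-3/4)T₃ + (1/4)T₄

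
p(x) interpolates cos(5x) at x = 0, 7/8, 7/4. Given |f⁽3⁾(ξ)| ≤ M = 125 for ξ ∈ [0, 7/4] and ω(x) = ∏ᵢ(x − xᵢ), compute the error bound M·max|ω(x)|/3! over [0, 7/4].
42875*sqrt(3)/13824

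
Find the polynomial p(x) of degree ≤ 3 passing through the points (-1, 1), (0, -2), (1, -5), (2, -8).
-3*x - 2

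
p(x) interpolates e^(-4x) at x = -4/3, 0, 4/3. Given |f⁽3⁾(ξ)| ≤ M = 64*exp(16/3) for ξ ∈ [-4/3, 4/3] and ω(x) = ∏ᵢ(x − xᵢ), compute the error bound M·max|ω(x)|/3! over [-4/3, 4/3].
4096*sqrt(3)*exp(16/3)/729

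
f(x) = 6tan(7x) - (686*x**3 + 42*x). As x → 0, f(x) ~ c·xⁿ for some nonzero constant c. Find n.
5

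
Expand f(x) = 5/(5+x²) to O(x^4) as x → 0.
1 - x**2/5 + O(x**4)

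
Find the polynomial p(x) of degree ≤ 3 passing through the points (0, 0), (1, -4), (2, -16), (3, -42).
-x**3 - x**2 - 2*x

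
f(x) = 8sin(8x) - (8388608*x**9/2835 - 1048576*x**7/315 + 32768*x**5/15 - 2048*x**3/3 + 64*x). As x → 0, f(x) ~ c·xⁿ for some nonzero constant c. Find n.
11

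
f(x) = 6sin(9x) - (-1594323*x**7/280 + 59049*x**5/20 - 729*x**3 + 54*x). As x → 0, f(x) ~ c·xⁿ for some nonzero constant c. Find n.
9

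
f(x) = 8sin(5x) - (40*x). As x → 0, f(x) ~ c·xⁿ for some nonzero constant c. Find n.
3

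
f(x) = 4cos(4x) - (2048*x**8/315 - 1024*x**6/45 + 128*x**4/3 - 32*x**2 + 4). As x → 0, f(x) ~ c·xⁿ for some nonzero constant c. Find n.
10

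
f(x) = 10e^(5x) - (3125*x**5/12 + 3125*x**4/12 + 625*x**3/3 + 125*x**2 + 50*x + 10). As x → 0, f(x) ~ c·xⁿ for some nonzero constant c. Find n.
6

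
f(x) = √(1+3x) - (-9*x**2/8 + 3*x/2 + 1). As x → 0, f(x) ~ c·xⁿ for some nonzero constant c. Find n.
3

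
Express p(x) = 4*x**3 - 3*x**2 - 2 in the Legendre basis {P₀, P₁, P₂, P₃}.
(-3)P₀ + (12/5)P₁ + (-2)P₂ + (8/5)P₃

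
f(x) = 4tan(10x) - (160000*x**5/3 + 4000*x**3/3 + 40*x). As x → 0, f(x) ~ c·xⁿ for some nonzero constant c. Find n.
7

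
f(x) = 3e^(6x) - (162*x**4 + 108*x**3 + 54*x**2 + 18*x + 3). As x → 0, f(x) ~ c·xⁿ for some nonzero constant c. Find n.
5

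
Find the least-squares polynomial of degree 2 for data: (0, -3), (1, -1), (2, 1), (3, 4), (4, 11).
-92/35 + (11/70)x + (11/14)x²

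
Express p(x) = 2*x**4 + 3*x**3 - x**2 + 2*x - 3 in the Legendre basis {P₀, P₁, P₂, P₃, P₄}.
(-44/15)P₀ + (19/5)P₁ + (10/21)P₂ + (6/5)P₃ + (16/35)P₄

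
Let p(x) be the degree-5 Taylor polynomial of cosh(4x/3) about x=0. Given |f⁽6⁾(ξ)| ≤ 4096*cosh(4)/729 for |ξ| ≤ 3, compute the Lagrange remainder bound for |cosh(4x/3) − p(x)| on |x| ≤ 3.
256*cosh(4)/45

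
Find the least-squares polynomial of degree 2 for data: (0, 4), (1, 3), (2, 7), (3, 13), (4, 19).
122/35 + (-4/7)x + (8/7)x²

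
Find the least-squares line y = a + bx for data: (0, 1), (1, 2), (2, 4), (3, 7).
a = 1/2, b = 2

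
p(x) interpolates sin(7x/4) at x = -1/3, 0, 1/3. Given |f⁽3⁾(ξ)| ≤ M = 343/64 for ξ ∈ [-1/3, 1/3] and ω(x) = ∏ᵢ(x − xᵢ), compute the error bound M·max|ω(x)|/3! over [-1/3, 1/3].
343*sqrt(3)/46656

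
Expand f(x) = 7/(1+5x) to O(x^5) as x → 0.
7 - 35*x + 175*x**2 - 875*x**3 + 4375*x**4 + O(x**5)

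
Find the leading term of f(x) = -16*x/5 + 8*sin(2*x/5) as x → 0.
-32*x**3/375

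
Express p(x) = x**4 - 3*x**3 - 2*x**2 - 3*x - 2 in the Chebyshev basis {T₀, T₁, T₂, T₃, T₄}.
(-21/8)T₀ + (-21/4)T₁ + (-1/2)T₂ + (-3/4)T₃ + (1/8)T₄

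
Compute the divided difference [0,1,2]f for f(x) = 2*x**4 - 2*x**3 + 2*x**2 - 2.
10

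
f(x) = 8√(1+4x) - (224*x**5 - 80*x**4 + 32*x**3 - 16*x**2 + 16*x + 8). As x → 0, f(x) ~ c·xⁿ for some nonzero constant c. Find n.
6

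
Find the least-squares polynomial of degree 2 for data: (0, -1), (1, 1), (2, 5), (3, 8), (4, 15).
-32/35 + (93/70)x + (9/14)x²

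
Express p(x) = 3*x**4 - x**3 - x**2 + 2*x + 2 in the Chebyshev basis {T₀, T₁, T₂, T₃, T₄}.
(21/8)T₀ + (5/4)T₁ + T₂ + (-1/4)T₃ + (3/8)T₄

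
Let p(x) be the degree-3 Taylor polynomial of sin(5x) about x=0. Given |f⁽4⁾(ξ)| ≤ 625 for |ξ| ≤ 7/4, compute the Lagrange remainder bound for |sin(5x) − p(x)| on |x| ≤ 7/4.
1500625/6144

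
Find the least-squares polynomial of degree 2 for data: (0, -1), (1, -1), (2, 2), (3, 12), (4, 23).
-37/35 + (-153/70)x + (29/14)x²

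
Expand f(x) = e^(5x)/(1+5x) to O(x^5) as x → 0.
1 + 25*x**2/2 - 125*x**3/3 + 1875*x**4/8 + O(x**5)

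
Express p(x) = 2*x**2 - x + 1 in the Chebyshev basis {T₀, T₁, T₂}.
(2)T₀ - T₁ + T₂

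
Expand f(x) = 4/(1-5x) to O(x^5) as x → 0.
4 + 20*x + 100*x**2 + 500*x**3 + 2500*x**4 + O(x**5)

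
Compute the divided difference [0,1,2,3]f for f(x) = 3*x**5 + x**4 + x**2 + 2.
81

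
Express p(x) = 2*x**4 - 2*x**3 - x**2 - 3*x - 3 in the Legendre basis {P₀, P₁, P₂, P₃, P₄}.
(-44/15)P₀ + (-21/5)P₁ + (10/21)P₂ + (-4/5)P₃ + (16/35)P₄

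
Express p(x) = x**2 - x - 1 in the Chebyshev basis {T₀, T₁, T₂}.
(-1/2)T₀ - T₁ + (1/2)T₂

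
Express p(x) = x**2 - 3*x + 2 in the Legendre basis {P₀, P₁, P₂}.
(7/3)P₀ + (-3)P₁ + (2/3)P₂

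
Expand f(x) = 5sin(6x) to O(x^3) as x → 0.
30*x + O(x**3)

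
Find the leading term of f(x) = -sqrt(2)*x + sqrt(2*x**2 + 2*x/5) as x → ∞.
sqrt(2)/10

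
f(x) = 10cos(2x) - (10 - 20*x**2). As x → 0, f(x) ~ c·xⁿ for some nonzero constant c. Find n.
4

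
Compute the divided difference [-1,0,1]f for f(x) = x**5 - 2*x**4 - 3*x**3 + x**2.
-1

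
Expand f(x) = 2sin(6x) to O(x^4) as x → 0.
12*x - 72*x**3 + O(x**4)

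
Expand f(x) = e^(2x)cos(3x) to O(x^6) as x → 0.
1 + 2*x - 5*x**2/2 - 23*x**3/3 - 119*x**4/24 + 61*x**5/60 + O(x**6)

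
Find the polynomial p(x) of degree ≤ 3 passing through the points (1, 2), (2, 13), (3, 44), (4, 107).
2*x**3 - 2*x**2 + 3*x - 1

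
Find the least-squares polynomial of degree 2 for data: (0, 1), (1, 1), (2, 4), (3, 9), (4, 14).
5/7 + (-1/35)x + (6/7)x²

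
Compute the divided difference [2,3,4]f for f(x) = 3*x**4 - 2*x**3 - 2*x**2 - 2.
145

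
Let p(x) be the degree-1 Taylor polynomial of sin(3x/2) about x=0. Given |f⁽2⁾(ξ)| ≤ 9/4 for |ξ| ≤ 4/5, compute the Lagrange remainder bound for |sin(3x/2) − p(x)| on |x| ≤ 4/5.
18/25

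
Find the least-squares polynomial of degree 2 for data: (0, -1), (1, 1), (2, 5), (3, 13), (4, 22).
-36/35 + (23/35)x + (9/7)x²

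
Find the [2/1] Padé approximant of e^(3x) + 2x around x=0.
(-x**2/2 + 4*x + 1)/(1 - x)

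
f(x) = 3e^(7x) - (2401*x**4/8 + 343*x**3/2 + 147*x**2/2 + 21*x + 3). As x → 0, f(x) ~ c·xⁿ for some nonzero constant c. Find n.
5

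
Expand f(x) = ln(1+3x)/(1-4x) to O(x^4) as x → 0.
3*x + 15*x**2/2 + 39*x**3 + O(x**4)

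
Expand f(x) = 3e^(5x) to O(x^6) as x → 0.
3 + 15*x + 75*x**2/2 + 125*x**3/2 + 625*x**4/8 + 625*x**5/8 + O(x**6)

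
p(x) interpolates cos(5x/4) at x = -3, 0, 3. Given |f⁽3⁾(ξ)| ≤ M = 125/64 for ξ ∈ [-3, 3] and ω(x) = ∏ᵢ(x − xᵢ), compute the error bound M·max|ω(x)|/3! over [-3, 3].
125*sqrt(3)/64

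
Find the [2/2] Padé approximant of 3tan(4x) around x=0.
12*x/(1 - 16*x**2/3)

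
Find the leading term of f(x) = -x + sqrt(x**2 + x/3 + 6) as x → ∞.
1/6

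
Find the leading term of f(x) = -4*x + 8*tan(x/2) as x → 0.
x**3/3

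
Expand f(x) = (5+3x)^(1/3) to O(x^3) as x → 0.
5**(1/3) + 5**(1/3)*x/5 - 5**(1/3)*x**2/25 + O(x**3)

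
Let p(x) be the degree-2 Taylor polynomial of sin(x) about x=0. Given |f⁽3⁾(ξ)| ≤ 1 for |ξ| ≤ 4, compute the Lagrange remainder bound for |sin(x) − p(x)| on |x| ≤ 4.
32/3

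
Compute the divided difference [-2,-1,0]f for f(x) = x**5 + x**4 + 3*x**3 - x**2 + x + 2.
-18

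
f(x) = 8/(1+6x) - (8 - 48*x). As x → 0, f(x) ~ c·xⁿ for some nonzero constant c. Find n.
2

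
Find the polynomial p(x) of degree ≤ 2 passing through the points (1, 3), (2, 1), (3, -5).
-2*x**2 + 4*x + 1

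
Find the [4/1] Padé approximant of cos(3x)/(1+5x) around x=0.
(27*x**4/8 - 9*x**2/2 + 1)/(5*x + 1)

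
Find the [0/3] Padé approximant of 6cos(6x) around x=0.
6/(18*x**2 + 1)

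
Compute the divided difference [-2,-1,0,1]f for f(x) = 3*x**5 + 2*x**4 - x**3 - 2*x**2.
10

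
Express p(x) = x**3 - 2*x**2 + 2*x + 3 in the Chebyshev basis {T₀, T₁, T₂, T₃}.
(2)T₀ + (11/4)T₁ - T₂ + (1/4)T₃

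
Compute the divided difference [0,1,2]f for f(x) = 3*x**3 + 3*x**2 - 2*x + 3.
12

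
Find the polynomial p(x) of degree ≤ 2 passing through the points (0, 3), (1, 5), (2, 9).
x**2 + x + 3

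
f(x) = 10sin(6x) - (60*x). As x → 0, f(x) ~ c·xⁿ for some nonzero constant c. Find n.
3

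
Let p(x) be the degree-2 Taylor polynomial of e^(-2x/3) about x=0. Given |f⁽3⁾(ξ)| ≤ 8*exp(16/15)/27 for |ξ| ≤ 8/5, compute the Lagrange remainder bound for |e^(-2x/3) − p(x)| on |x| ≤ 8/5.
2048*exp(16/15)/10125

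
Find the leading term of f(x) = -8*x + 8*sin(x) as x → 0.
-4*x**3/3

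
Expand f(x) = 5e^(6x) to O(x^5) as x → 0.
5 + 30*x + 90*x**2 + 180*x**3 + 270*x**4 + O(x**5)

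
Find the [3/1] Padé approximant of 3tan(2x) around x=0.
8*x**3 + 6*x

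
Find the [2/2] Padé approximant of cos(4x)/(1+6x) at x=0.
(-176*x**2/21 + 2*x/7 + 1)/(4*x**2/3 + 44*x/7 + 1)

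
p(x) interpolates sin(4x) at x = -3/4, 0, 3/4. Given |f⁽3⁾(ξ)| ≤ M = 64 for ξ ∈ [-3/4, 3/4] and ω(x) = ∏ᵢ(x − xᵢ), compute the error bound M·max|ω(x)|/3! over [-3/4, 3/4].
sqrt(3)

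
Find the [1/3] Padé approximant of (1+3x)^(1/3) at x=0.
(5*x/2 + 1)/(x**3/3 - x**2/2 + 3*x/2 + 1)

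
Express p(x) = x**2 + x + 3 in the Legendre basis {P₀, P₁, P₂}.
(10/3)P₀ + P₁ + (2/3)P₂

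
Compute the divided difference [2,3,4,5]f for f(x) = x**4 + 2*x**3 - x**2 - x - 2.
16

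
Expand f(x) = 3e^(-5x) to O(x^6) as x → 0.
3 - 15*x + 75*x**2/2 - 125*x**3/2 + 625*x**4/8 - 625*x**5/8 + O(x**6)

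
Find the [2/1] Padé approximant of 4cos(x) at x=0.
4 - 2*x**2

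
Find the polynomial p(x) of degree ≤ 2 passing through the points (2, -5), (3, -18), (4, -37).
-3*x**2 + 2*x + 3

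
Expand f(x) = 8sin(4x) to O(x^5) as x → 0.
32*x - 256*x**3/3 + O(x**5)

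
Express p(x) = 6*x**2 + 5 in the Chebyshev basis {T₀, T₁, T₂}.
(8)T₀ + (3)T₂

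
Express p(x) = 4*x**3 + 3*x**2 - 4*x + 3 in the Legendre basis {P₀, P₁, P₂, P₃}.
(4)P₀ + (-8/5)P₁ + (2)P₂ + (8/5)P₃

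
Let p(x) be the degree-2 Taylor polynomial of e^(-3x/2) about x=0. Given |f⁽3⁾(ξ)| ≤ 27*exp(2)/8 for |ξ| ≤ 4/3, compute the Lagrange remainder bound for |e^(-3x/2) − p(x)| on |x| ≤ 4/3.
4*exp(2)/3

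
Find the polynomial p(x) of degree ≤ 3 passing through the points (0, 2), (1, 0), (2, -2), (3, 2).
x**3 - 3*x**2 + 2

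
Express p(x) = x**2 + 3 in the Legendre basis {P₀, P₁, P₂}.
(10/3)P₀ + (2/3)P₂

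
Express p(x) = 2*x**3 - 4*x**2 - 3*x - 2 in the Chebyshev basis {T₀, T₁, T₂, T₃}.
(-4)T₀ + (-3/2)T₁ + (-2)T₂ + (1/2)T₃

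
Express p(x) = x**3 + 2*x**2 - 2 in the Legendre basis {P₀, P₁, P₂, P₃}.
(-4/3)P₀ + (3/5)P₁ + (4/3)P₂ + (2/5)P₃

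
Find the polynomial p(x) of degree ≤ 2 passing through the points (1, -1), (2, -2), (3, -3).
-x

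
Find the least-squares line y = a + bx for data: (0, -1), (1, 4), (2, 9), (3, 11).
a = -2/5, b = 41/10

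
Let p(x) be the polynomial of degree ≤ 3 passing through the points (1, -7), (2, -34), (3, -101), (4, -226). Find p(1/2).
-23/8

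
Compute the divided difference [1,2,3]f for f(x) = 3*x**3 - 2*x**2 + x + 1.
16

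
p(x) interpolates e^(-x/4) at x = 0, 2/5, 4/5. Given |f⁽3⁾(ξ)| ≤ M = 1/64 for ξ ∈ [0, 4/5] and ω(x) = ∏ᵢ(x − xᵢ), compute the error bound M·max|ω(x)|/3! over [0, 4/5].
sqrt(3)/27000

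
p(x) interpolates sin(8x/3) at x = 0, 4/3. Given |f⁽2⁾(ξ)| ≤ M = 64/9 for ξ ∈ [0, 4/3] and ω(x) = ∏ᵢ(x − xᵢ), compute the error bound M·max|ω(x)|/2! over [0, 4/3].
128/81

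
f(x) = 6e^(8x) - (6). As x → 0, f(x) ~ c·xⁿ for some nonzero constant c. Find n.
1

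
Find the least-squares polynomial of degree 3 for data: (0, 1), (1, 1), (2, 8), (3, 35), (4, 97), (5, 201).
74/63 + (-16/27)x + (-130/63)x² + (55/27)x³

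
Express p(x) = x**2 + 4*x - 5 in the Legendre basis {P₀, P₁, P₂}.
(-14/3)P₀ + (4)P₁ + (2/3)P₂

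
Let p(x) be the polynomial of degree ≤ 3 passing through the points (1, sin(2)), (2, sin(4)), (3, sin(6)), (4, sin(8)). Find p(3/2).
15*sin(4)/16 + sin(8)/16 - 5*sin(6)/16 + 5*sin(2)/16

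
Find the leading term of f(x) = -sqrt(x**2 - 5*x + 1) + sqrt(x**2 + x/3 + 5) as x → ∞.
8/3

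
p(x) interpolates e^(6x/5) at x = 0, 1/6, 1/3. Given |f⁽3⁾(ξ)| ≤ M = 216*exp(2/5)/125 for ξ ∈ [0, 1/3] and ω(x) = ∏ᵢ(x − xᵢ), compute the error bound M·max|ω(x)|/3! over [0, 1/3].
sqrt(3)*exp(2/5)/3375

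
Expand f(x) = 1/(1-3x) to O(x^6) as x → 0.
1 + 3*x + 9*x**2 + 27*x**3 + 81*x**4 + 243*x**5 + O(x**6)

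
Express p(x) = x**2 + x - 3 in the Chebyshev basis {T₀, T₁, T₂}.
(-5/2)T₀ + T₁ + (1/2)T₂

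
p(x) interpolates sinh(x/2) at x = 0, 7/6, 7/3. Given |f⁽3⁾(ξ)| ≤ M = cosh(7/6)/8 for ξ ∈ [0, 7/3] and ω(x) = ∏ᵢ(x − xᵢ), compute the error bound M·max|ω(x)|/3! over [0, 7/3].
343*sqrt(3)*cosh(7/6)/46656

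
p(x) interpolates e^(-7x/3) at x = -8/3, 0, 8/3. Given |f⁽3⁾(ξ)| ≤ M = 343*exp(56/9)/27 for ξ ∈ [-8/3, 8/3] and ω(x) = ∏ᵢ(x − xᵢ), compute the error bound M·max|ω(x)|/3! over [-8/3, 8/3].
175616*sqrt(3)*exp(56/9)/19683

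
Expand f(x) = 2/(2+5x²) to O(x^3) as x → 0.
1 - 5*x**2/2 + O(x**3)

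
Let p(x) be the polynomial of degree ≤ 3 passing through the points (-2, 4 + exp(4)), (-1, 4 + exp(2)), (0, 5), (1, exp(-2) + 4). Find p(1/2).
(5 + (-5*exp(2) + exp(4) + 79)*exp(2))*exp(-2)/16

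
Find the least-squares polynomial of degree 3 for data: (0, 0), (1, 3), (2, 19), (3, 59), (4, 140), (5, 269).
5/63 + (14/27)x + (25/126)x² + (113/54)x³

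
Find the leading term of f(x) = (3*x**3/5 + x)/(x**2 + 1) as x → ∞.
3*x/5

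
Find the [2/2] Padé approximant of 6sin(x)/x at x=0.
(6 - 7*x**2/10)/(x**2/20 + 1)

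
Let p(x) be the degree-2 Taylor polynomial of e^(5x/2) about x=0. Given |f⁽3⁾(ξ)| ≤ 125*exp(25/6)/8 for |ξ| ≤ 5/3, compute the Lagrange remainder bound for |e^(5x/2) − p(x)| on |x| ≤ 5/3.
15625*exp(25/6)/1296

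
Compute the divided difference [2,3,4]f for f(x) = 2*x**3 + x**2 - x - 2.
19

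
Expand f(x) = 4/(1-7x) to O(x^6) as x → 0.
4 + 28*x + 196*x**2 + 1372*x**3 + 9604*x**4 + 67228*x**5 + O(x**6)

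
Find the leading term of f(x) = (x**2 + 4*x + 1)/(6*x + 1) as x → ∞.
x/6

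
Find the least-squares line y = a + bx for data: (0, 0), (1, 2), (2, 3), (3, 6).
a = -1/10, b = 19/10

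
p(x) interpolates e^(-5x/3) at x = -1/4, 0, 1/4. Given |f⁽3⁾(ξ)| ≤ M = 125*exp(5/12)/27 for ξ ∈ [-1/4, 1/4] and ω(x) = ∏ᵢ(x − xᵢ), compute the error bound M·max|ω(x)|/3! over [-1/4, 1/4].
125*sqrt(3)*exp(5/12)/46656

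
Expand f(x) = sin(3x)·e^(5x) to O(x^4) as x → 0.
3*x + 15*x**2 + 33*x**3 + O(x**4)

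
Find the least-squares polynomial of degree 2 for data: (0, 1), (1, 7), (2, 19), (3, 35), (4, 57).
33/35 + (26/7)x + (18/7)x²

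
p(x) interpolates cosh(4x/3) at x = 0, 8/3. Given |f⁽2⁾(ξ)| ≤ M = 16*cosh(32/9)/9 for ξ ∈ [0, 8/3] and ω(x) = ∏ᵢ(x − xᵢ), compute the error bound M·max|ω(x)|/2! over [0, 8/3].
128*cosh(32/9)/81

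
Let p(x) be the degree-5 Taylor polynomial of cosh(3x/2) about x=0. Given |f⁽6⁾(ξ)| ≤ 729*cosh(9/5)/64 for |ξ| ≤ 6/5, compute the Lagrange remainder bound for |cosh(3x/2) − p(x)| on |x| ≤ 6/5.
59049*cosh(9/5)/1250000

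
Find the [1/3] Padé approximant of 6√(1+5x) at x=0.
(105*x/4 + 6)/(125*x**3/64 - 25*x**2/16 + 15*x/8 + 1)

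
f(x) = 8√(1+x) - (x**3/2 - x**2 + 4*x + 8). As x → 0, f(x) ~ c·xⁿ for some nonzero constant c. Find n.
4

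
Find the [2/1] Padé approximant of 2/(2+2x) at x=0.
1/(x + 1)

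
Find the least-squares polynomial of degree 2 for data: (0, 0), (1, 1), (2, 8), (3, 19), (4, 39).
1/5 + (-12/5)x + (3)x²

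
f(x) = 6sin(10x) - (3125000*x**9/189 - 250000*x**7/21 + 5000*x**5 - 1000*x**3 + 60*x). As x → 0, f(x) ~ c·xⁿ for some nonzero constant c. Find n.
11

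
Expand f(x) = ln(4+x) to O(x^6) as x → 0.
log(4) + x/4 - x**2/32 + x**3/192 - x**4/1024 + x**5/5120 + O(x**6)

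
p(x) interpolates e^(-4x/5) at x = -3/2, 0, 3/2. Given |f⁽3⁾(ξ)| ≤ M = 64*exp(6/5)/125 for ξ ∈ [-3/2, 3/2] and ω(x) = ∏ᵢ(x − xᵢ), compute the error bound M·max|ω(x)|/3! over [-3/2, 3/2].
8*sqrt(3)*exp(6/5)/125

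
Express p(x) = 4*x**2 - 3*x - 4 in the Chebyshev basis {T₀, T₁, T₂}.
(-2)T₀ + (-3)T₁ + (2)T₂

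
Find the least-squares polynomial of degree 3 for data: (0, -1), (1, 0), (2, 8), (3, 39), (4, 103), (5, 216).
-20/21 + (73/63)x + (-8/3)x² + (20/9)x³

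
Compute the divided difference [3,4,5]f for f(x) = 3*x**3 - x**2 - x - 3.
35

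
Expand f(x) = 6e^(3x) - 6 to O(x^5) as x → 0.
18*x + 27*x**2 + 27*x**3 + 81*x**4/4 + O(x**5)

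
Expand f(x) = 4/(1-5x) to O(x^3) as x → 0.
4 + 20*x + 100*x**2 + O(x**3)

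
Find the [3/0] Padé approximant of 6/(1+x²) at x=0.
6 - 6*x**2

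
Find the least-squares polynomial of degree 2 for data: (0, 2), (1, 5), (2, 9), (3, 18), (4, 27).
71/35 + (101/70)x + (17/14)x²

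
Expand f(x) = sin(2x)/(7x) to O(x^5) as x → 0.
2/7 - 4*x**2/21 + 4*x**4/105 + O(x**5)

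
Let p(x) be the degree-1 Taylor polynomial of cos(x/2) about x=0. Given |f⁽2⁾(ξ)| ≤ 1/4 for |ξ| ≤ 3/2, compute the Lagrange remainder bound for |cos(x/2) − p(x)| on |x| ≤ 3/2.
9/32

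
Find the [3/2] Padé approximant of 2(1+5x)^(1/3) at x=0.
(350*x**3/81 + 70*x**2/3 + 14*x + 2)/(50*x**2/9 + 16*x/3 + 1)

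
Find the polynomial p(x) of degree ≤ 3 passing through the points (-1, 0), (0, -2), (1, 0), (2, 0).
-x**3 + 2*x**2 + x - 2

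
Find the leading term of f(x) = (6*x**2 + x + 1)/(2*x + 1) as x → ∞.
3*x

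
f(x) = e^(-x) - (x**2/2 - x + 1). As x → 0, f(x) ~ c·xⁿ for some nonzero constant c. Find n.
3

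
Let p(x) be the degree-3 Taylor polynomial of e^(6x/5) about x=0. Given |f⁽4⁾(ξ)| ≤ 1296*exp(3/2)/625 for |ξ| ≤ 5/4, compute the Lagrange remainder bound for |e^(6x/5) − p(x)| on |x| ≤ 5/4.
27*exp(3/2)/128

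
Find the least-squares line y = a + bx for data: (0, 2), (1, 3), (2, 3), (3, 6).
a = 17/10, b = 6/5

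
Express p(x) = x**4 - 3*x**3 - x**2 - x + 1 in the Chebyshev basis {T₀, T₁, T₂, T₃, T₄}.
(7/8)T₀ + (-13/4)T₁ + (-3/4)T₃ + (1/8)T₄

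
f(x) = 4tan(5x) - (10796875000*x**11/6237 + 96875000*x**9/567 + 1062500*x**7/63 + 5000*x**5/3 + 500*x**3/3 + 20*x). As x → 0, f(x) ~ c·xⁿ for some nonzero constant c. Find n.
13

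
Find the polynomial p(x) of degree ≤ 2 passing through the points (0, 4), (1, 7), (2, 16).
3*x**2 + 4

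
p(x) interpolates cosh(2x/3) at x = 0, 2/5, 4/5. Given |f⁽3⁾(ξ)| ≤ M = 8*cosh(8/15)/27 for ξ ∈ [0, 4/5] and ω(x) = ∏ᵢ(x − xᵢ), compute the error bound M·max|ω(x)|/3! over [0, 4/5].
64*sqrt(3)*cosh(8/15)/91125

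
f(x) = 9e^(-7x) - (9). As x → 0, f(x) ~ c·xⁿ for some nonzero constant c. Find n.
1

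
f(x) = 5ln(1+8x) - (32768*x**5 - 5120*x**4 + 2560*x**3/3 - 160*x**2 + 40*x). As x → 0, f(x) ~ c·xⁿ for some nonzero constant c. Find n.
6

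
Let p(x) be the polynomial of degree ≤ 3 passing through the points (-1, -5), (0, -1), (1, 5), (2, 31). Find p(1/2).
5/8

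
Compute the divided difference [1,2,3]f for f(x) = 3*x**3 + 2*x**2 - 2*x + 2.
20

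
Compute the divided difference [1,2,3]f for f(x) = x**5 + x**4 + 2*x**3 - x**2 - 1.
126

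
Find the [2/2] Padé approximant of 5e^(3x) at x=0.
(15*x**2/4 + 15*x/2 + 5)/(3*x**2/4 - 3*x/2 + 1)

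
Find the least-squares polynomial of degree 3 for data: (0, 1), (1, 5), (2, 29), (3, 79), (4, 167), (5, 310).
38/63 + (248/189)x + (587/252)x² + (211/108)x³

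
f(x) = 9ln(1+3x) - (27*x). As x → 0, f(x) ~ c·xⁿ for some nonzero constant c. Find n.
2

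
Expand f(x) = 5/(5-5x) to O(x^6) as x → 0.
1 + x + x**2 + x**3 + x**4 + x**5 + O(x**6)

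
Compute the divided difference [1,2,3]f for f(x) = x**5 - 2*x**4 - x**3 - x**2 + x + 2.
33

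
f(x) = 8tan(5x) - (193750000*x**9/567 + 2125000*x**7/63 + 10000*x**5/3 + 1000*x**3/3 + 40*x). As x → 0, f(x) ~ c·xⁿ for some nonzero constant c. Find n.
11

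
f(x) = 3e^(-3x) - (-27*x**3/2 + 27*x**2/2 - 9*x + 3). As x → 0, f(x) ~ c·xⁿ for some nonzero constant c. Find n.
4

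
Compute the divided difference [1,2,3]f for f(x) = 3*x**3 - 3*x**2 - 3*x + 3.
15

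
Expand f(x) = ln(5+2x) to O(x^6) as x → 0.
log(5) + 2*x/5 - 2*x**2/25 + 8*x**3/375 - 4*x**4/625 + 32*x**5/15625 + O(x**6)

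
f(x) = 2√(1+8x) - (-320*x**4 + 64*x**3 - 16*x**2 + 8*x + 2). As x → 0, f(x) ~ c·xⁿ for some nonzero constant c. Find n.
5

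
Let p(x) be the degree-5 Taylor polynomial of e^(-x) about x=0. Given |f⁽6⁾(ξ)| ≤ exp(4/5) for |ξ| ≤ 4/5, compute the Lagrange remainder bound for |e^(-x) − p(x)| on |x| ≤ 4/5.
256*exp(4/5)/703125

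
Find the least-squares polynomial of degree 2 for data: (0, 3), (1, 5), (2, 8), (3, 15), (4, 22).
3 + (4/5)x + x²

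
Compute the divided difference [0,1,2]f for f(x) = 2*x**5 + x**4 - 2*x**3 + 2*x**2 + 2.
33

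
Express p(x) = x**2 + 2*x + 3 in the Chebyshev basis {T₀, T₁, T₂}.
(7/2)T₀ + (2)T₁ + (1/2)T₂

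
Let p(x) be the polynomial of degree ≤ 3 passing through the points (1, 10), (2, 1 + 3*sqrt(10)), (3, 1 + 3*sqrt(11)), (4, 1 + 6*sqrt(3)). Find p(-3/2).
-1485*sqrt(10)/16 - 315*sqrt(3)/8 + 2095/16 + 1155*sqrt(11)/16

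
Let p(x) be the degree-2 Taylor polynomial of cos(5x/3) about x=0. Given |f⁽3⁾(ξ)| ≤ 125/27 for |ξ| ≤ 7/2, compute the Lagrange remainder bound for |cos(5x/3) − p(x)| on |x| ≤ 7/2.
42875/1296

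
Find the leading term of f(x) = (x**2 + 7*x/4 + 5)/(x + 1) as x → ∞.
x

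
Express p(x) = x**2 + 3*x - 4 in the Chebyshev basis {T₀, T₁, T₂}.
(-7/2)T₀ + (3)T₁ + (1/2)T₂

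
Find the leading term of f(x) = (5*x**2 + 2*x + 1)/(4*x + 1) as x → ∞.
5*x/4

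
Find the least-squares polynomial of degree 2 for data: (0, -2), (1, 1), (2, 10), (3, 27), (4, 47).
-11/5 + (2/5)x + (3)x²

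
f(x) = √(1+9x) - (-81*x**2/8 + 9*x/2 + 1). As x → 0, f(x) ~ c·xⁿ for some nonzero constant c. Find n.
3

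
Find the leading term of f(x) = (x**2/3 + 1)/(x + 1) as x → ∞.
x/3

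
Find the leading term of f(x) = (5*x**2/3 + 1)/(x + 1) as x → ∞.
5*x/3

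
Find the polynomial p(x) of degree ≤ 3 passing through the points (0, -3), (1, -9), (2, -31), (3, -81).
-2*x**3 - 2*x**2 - 2*x - 3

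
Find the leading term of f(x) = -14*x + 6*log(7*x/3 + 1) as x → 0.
-49*x**2/3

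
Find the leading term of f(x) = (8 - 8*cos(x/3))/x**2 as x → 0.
4/9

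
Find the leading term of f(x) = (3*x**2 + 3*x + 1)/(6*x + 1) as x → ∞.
x/2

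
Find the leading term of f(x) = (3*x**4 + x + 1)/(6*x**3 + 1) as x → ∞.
x/2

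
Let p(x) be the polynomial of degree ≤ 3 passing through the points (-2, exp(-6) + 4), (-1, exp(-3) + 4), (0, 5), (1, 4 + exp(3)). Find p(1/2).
(-5*exp(3) + 1 + (79 + 5*exp(3))*exp(6))*exp(-6)/16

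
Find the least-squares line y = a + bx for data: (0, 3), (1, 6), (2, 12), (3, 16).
a = 5/2, b = 9/2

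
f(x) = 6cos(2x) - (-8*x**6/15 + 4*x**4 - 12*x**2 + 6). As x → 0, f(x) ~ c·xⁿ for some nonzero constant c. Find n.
8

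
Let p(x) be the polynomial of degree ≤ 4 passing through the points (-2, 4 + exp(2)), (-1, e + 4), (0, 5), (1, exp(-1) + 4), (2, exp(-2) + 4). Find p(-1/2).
(-20*e + 3 + (-5*exp(2) + 60*e + 602)*exp(2))*exp(-2)/128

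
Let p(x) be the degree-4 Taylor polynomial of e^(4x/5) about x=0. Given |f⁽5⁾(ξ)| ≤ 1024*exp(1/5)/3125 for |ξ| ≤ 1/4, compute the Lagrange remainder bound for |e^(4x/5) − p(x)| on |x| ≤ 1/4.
exp(1/5)/375000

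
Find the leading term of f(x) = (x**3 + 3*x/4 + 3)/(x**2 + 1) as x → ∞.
x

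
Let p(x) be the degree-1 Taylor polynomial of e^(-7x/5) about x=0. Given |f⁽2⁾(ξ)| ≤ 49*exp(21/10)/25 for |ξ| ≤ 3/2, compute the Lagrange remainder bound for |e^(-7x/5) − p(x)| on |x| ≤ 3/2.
441*exp(21/10)/200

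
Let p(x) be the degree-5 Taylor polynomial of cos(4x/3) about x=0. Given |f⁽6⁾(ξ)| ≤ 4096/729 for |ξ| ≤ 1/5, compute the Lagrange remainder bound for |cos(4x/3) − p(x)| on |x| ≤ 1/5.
256/512578125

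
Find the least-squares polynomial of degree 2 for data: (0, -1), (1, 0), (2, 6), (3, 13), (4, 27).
-33/35 + (-57/70)x + (27/14)x²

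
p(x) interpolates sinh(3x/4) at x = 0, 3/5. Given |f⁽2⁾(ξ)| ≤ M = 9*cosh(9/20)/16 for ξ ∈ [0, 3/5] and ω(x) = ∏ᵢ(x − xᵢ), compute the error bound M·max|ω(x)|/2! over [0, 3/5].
81*cosh(9/20)/3200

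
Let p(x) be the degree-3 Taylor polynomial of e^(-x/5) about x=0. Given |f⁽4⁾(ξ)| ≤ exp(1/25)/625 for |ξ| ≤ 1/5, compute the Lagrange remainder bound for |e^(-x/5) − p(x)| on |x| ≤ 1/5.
exp(1/25)/9375000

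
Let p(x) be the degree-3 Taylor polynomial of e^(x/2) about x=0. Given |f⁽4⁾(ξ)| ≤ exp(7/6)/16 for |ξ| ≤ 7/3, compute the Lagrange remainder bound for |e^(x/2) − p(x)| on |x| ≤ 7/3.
2401*exp(7/6)/31104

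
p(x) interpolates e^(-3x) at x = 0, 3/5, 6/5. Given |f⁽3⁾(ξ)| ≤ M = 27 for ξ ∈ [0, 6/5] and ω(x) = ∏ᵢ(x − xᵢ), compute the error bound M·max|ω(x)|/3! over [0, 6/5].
27*sqrt(3)/125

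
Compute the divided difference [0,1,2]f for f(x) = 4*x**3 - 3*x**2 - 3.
9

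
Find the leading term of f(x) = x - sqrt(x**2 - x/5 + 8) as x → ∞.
1/10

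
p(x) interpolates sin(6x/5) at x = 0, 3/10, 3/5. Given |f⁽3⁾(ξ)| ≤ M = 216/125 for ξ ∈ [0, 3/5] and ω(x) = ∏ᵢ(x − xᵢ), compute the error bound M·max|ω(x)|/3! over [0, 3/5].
27*sqrt(3)/15625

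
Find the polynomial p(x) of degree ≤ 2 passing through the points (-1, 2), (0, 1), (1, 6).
3*x**2 + 2*x + 1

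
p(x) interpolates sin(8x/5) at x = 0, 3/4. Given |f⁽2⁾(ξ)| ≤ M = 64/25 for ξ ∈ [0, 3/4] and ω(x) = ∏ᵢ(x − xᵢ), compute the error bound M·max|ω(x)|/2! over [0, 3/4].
9/50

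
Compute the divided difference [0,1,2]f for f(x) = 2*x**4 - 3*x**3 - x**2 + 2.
4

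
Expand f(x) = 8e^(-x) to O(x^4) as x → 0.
8 - 8*x + 4*x**2 - 4*x**3/3 + O(x**4)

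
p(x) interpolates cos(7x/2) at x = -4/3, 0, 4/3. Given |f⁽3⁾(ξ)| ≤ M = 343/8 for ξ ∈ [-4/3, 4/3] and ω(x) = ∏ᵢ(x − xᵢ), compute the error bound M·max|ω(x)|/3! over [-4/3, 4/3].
2744*sqrt(3)/729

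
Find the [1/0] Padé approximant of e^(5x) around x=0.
5*x + 1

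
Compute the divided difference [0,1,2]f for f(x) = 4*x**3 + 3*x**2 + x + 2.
15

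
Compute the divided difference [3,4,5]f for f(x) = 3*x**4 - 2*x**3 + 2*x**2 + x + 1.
269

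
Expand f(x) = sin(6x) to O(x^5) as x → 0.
6*x - 36*x**3 + O(x**5)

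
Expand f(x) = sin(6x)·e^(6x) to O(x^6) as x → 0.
6*x + 36*x**2 + 72*x**3 - 1296*x**5/5 + O(x**6)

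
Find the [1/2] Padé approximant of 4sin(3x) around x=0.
12*x/(3*x**2/2 + 1)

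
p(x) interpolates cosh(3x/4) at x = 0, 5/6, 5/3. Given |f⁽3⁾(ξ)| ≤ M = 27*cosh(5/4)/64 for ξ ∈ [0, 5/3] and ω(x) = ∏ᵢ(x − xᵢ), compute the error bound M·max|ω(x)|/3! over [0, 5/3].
125*sqrt(3)*cosh(5/4)/13824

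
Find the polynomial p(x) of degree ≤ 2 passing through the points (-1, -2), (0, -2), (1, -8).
-3*x**2 - 3*x - 2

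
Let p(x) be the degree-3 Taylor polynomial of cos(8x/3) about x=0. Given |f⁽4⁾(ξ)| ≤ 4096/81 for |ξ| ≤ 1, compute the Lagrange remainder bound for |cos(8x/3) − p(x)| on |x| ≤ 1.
512/243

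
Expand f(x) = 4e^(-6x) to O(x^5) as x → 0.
4 - 24*x + 72*x**2 - 144*x**3 + 216*x**4 + O(x**5)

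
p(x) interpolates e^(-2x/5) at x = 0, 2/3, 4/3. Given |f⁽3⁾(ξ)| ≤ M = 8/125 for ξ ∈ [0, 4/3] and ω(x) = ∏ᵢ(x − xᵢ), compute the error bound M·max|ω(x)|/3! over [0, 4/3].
64*sqrt(3)/91125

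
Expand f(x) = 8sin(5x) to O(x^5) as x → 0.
40*x - 500*x**3/3 + O(x**5)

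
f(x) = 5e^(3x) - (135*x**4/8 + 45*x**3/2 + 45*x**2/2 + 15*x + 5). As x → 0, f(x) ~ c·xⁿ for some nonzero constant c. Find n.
5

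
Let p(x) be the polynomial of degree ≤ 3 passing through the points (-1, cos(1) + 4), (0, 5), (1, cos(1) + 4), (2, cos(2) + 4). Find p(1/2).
-cos(2)/16 + cos(1)/2 + 73/16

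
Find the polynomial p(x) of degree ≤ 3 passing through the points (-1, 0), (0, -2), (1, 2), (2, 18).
x**3 + 3*x**2 - 2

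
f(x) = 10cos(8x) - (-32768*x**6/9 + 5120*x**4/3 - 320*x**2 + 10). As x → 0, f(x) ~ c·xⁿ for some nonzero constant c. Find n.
8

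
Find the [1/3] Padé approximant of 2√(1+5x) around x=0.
(35*x/4 + 2)/(125*x**3/64 - 25*x**2/16 + 15*x/8 + 1)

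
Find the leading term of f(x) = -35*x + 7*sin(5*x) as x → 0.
-875*x**3/6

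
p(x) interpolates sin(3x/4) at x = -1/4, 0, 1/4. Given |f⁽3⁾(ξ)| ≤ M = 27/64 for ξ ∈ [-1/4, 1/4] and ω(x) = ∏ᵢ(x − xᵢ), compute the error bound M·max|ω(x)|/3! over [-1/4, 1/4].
sqrt(3)/4096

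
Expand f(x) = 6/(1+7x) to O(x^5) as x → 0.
6 - 42*x + 294*x**2 - 2058*x**3 + 14406*x**4 + O(x**5)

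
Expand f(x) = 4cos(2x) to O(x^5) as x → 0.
4 - 8*x**2 + 8*x**4/3 + O(x**5)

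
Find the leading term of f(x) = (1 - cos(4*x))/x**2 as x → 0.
8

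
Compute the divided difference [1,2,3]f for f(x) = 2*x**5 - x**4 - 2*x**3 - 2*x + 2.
143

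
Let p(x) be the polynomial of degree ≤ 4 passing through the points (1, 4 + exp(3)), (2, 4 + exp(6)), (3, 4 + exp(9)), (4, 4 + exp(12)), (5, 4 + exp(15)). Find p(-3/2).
-1365*exp(12)/32 - 2145*exp(6)/32 + 4 + 3003*exp(3)/128 + 5005*exp(9)/64 + 1155*exp(15)/128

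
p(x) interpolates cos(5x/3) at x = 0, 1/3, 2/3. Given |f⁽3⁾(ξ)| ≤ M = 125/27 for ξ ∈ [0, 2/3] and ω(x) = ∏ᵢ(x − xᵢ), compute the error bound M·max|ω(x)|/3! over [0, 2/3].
125*sqrt(3)/19683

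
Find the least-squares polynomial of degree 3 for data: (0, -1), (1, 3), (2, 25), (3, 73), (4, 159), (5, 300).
-83/63 + (95/54)x + (367/252)x² + (221/108)x³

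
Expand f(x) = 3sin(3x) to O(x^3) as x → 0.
9*x + O(x**3)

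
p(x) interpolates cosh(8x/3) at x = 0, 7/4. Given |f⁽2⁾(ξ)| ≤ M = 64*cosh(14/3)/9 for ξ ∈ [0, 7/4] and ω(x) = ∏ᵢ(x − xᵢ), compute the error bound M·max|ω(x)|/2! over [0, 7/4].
49*cosh(14/3)/18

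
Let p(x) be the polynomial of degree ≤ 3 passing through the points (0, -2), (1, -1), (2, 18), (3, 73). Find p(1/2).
-21/8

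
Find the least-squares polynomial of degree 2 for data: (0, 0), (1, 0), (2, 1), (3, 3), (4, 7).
3/35 + (-61/70)x + (9/14)x²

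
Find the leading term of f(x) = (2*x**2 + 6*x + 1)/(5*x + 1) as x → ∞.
2*x/5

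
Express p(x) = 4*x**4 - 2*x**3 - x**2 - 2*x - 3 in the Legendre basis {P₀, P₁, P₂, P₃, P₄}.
(-38/15)P₀ + (-16/5)P₁ + (34/21)P₂ + (-4/5)P₃ + (32/35)P₄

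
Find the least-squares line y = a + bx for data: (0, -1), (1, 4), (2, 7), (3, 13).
a = -1, b = 9/2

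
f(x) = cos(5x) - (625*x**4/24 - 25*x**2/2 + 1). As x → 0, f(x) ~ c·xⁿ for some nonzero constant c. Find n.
6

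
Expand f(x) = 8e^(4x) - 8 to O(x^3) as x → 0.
32*x + 64*x**2 + O(x**3)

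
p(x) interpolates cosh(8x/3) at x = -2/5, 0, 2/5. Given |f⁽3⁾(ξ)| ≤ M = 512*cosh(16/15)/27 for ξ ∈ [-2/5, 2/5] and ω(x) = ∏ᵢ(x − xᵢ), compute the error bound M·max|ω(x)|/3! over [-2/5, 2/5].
4096*sqrt(3)*cosh(16/15)/91125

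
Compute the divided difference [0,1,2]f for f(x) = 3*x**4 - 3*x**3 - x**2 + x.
11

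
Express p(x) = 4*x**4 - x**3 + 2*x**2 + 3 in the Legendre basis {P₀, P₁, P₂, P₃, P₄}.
(67/15)P₀ + (-3/5)P₁ + (76/21)P₂ + (-2/5)P₃ + (32/35)P₄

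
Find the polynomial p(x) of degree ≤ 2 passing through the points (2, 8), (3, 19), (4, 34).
2*x**2 + x - 2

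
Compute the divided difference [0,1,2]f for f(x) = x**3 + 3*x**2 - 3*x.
6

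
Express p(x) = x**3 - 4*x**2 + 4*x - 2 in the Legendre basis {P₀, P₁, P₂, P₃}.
(-10/3)P₀ + (23/5)P₁ + (-8/3)P₂ + (2/5)P₃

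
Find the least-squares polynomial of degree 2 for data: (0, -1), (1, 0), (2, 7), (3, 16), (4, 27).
-51/35 + (32/35)x + (11/7)x²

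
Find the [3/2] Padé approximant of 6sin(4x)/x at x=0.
(24 - 224*x**2/5)/(4*x**2/5 + 1)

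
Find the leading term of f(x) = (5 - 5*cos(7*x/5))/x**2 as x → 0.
49/10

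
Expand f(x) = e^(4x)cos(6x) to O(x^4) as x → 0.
1 + 4*x - 10*x**2 - 184*x**3/3 + O(x**4)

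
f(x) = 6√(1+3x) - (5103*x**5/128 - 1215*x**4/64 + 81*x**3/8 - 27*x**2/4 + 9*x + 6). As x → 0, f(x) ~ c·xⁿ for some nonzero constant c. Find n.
6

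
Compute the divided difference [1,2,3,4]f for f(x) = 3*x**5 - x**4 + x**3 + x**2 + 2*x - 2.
186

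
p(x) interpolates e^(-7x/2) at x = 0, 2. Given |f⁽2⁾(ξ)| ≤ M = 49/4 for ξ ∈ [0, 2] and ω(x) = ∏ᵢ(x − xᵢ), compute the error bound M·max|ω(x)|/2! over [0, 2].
49/8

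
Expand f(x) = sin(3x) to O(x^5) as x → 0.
3*x - 9*x**3/2 + O(x**5)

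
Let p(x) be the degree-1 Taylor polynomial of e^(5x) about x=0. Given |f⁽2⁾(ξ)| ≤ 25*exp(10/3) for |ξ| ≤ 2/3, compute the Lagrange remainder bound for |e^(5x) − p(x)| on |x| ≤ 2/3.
50*exp(10/3)/9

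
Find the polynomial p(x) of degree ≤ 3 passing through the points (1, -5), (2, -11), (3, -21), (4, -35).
-2*x**2 - 3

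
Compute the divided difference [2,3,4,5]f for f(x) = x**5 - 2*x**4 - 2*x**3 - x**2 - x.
95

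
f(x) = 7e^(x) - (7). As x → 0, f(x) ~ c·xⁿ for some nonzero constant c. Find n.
1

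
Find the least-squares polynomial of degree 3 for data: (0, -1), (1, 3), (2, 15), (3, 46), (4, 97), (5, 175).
-50/63 + (-169/378)x + (163/63)x² + (49/54)x³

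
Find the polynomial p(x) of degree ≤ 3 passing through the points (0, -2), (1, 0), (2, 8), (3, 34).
2*x**3 - 3*x**2 + 3*x - 2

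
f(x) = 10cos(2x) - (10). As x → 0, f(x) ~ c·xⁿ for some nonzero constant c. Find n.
2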